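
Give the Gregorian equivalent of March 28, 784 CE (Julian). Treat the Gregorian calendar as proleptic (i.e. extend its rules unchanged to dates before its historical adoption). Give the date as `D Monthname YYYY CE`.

The Julian–Gregorian offset here is 4 days (Julian trailing).
28 March 784 Julian + 4 days → 1 April 784 Gregorian.

1 April 784 CE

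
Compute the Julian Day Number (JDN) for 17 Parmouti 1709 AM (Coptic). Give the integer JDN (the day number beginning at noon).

2449103

In the Gregorian calendar the same day is 25 April 1993.
JDN 2299161 is 15 October 1582 CE (Gregorian); the target day is +149942 days from there, so JDN = 2449103.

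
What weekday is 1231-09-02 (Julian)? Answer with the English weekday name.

Tuesday

This is JDN 2170925 (9 September 1231 Gregorian).
Since JDN mod 7 = 1 (0 = Monday), the day is Tuesday.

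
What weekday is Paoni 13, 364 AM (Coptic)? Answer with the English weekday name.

Equivalently 10 June 648 Gregorian, JDN 1957898.
JDN 1957898 mod 7 = 5, and JDN 0 was a Monday, so this is a Saturday.

Saturday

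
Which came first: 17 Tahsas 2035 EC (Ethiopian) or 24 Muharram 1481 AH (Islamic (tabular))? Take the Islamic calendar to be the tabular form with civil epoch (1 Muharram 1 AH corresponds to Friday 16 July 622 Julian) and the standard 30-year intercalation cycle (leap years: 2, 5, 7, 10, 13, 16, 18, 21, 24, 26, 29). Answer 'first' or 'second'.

first

First date → JDN 2467245; second date → JDN 2472926.
JDN 2467245 < JDN 2472926, so the first date is earlier.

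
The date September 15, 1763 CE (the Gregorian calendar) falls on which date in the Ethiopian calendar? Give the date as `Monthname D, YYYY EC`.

Julian Day Number of the source date = 2365240.
Converting JDN 2365240 to the Ethiopian calendar gives 6 Meskerem 1756 EC.

Meskerem 6, 1756 EC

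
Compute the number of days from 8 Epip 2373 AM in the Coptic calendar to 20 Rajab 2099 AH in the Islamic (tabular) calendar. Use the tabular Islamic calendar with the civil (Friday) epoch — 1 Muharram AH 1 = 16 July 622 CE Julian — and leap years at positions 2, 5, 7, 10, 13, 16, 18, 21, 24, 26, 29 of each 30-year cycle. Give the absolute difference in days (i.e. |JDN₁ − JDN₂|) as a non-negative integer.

JDN of the first date = 2691710.
JDN of the second date = 2692097.
|2692097 − 2691710| = 387.

387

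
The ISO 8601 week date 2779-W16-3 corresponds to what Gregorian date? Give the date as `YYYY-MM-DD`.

ISO week 1 of 2779 is the week containing the first Thursday of 2779.
Week 16, day 3 (Wednesday) lands on 2779-04-18.

2779-04-18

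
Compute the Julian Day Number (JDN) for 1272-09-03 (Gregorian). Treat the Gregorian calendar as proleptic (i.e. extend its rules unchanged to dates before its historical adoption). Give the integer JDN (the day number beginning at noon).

2185895

JDN 2400001 is 17 November 1858 CE (Gregorian), MJD 0; the target day is −214106 days from there, so JDN = 2185895.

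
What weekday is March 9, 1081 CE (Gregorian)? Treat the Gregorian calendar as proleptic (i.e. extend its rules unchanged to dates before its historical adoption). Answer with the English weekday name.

2115955 ≡ 2 (mod 7); counting from Monday = 0 gives Wednesday.

Wednesday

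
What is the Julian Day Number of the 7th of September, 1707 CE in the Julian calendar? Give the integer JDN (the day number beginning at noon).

2344789

In the Gregorian calendar the same day is 18 September 1707.
JDN 2400001 is 17 November 1858 CE (Gregorian), MJD 0; the target day is −55212 days from there, so JDN = 2344789.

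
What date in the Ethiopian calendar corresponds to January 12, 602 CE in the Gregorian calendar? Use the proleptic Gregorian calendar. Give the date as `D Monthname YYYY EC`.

Both dates share Julian Day Number 1940947; in the Ethiopian calendar that is 14 Tir 594 EC.

14 Tir 594 EC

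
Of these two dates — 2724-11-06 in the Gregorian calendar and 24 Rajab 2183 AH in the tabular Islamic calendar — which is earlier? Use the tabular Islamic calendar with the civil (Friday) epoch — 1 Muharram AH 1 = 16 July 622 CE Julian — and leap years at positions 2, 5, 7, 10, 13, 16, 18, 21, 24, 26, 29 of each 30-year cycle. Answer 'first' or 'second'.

The two dates have Julian Day Numbers 2716290 and 2721868 respectively.
Since 2716290 < 2721868, the first date comes first.

first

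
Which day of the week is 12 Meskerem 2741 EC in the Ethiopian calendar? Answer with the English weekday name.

Tuesday

Equivalently 28 September 2748 Gregorian, JDN 2725017.
2725017 ≡ 1 (mod 7); counting from Monday = 0 gives Tuesday.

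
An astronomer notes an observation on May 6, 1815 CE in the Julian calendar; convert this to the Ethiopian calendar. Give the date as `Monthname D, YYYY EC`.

Ginbot 11, 1807 EC

Julian Day Number of the source date = 2384112.
Converting JDN 2384112 to the Ethiopian calendar gives 11 Ginbot 1807 EC.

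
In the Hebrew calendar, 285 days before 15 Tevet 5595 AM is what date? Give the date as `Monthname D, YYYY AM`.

Counting 285 days back from JDN 2391295 reaches JDN 2391010, which is Adar II 26, 5594 AM.

Adar II 26, 5594 AM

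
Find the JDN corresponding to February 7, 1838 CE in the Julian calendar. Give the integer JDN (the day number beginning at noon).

2392425

In the Gregorian calendar the same day is 19 February 1838.
JDN 2299161 is 15 October 1582 CE (Gregorian); the target day is +93264 days from there, so JDN = 2392425.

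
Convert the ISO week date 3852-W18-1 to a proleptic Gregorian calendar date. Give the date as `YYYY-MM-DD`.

ISO week 1 of 3852 is the week containing the first Thursday of 3852.
Week 18, day 1 (Monday) lands on 3852-04-26.

3852-04-26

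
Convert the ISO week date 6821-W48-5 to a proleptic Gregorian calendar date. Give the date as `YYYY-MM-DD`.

ISO week 1 of 6821 is the week containing the first Thursday of 6821.
Week 48, day 5 (Friday) lands on 6821-12-03.

6821-12-03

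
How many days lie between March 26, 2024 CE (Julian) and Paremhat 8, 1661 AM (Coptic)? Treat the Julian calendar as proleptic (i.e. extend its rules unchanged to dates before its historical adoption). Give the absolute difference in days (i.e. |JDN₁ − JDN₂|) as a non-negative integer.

28877

First date → JDN 2460409; second date → JDN 2431532.
The interval is |2460409 − 2431532| = 28877 days.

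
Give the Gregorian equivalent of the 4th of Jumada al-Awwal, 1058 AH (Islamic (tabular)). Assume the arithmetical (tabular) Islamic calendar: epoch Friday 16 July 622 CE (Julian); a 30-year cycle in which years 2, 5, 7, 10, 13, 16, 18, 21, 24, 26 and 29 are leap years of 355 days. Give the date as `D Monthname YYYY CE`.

Both dates share Julian Day Number 2323127; in the Gregorian calendar that is 27 May 1648 CE.

27 May 1648 CE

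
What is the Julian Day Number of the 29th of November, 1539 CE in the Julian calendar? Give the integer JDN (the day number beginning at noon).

2283510

In the proleptic Gregorian calendar the same day is 9 December 1539.
JDN 2400001 is 17 November 1858 CE (Gregorian), MJD 0; the target day is −116491 days from there, so JDN = 2283510.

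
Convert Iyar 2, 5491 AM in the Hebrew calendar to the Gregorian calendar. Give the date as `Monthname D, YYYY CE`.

May 8, 1731 CE

Both dates share Julian Day Number 2353422; in the Gregorian calendar that is 8 May 1731 CE.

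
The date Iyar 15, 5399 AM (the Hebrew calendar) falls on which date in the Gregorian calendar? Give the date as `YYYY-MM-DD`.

1639-05-19

Both dates share Julian Day Number 2319831; in the Gregorian calendar that is 19 May 1639 CE.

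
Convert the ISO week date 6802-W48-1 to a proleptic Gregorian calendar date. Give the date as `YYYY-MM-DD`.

6802-11-25

ISO week 1 of 6802 is the week containing the first Thursday of 6802.
Week 48, day 1 (Monday) lands on 6802-11-25.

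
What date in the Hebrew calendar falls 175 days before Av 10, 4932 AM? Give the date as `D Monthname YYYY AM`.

The starting date is JDN 2149345; 2149345 − 175 = 2149170.
JDN 2149170 corresponds to 12 Adar I 4932 AM.

12 Adar I 4932 AM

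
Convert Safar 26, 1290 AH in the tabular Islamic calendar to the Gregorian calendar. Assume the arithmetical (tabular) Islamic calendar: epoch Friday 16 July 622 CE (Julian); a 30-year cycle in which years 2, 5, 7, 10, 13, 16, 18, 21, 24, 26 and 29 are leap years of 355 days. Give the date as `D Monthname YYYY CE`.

Julian Day Number of the source date = 2405274.
Converting JDN 2405274 to the Gregorian calendar gives 25 April 1873 CE.

25 April 1873 CE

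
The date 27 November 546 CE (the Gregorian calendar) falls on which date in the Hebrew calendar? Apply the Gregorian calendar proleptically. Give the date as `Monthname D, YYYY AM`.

Both dates share Julian Day Number 1920813; in the Hebrew calendar that is 15 Kislev 4307 AM.

Kislev 15, 4307 AM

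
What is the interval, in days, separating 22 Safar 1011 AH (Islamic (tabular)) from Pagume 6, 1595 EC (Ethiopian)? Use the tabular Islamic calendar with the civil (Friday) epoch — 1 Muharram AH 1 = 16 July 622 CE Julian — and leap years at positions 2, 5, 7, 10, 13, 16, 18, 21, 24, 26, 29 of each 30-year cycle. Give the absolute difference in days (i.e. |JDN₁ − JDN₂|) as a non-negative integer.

JDN of the first date = 2306401.
JDN of the second date = 2306794.
|2306794 − 2306401| = 393.

393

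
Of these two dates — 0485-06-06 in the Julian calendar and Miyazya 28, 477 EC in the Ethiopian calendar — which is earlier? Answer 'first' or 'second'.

Converting both to JDN: 1898361 vs 1898317; the smaller is the second.

second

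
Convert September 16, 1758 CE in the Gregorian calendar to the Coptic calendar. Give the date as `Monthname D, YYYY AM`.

Thout 8, 1475 AM

Julian Day Number of the source date = 2363415.
Converting JDN 2363415 to the Coptic calendar gives 8 Thout 1475 AM.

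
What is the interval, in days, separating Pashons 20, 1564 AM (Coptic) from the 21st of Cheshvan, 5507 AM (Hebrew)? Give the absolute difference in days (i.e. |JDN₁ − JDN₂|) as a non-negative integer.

37094

JDN of the first date = 2396175.
JDN of the second date = 2359081.
|2359081 − 2396175| = 37094.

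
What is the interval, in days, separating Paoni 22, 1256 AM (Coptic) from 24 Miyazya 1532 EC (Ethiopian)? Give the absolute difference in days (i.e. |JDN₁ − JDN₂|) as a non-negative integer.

JDN of the first date = 2283710.
JDN of the second date = 2283652.
|2283652 − 2283710| = 58.

58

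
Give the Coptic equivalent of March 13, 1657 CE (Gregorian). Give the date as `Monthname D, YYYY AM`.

Both dates share Julian Day Number 2326339; in the Coptic calendar that is 7 Paremhat 1373 AM.

Paremhat 7, 1373 AM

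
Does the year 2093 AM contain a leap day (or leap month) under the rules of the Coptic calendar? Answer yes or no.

no

2093 mod 4 = 1; in the Coptic calendar a year is leap when year mod 4 = 3, so it is a common year.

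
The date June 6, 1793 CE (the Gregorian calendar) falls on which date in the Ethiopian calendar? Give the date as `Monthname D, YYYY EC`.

Sene 1, 1785 EC

Julian Day Number of the source date = 2376097.
Converting JDN 2376097 to the Ethiopian calendar gives 1 Sene 1785 EC.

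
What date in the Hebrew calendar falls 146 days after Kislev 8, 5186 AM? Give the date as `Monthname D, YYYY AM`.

Iyar 6, 5186 AM

Counting 146 days forward from JDN 2241861 reaches JDN 2242007, which is Iyar 6, 5186 AM.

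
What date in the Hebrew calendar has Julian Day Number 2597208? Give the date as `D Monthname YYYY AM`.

13 Cheshvan 6159 AM

The Gregorian equivalent of JDN 2597208 is 24 October 2398.
In the Hebrew calendar that day is 13 Cheshvan 6159 AM.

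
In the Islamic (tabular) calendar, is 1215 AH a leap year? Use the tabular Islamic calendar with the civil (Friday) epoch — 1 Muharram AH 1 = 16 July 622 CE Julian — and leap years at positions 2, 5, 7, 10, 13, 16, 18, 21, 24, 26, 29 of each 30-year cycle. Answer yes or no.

Year 1215 AH is year 15 of its 30-year cycle; leap positions are 2, 5, 7, 10, 13, 16, 18, 21, 24, 26, 29, so it is a common year (354 days).

no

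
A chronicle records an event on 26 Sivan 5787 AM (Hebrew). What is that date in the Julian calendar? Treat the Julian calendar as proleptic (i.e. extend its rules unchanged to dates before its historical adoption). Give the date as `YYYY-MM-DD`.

2027-06-18

Julian Day Number of the source date = 2461588.
Converting JDN 2461588 to the Julian calendar gives 18 June 2027 CE.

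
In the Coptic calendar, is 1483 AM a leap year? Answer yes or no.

1483 mod 4 = 3; in the Coptic calendar a year is leap when year mod 4 = 3, so it is a leap year.

yes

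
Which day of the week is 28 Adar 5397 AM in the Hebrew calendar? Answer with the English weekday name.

In the Gregorian calendar this is 24 March 1637 (JDN 2319045).
JDN 2319045 mod 7 = 1, and JDN 0 was a Monday, so this is a Tuesday.

Tuesday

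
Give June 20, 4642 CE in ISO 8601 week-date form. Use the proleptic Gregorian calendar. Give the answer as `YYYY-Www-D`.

The weekday is Monday (ISO weekday 1).
That Monday belongs to ISO week 25 of ISO year 4642.

4642-W25-1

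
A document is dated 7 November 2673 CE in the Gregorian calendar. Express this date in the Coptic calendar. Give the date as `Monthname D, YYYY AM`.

Paopi 23, 2390 AM

Both dates share Julian Day Number 2697664; in the Coptic calendar that is 23 Paopi 2390 AM.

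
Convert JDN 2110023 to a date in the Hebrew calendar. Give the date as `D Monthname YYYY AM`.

24 Kislev 4825 AM

JDN 2110023 is 11 December 1064 in the proleptic Gregorian calendar.
In the Hebrew calendar that day is 24 Kislev 4825 AM.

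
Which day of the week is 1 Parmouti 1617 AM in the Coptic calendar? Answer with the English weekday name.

Tuesday

This is JDN 2415484 (9 April 1901 Gregorian).
Since JDN mod 7 = 1 (0 = Monday), the day is Tuesday.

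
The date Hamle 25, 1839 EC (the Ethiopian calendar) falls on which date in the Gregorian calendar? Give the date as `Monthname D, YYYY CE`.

July 31, 1847 CE

Both dates share Julian Day Number 2395874; in the Gregorian calendar that is 31 July 1847 CE.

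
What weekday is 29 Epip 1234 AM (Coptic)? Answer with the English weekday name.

Friday

This is JDN 2275711 (2 August 1518 Gregorian).
Since JDN mod 7 = 4 (0 = Monday), the day is Friday.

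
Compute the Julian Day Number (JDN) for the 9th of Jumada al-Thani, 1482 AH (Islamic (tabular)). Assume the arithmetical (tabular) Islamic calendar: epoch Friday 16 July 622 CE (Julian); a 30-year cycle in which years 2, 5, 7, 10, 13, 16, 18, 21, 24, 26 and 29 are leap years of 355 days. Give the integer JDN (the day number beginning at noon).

In the Gregorian calendar the same day is 15 November 2059.
JDN 2299161 is 15 October 1582 CE (Gregorian); the target day is +174252 days from there, so JDN = 2473413.

2473413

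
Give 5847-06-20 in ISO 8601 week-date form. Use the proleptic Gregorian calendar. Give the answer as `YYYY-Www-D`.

The weekday is Sunday (ISO weekday 7).
That Sunday belongs to ISO week 24 of ISO year 5847.

5847-W24-7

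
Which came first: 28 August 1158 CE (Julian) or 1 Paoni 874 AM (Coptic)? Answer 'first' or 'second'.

second

The two dates have Julian Day Numbers 2144257 and 2144163 respectively.
Since 2144163 < 2144257, the second date comes first.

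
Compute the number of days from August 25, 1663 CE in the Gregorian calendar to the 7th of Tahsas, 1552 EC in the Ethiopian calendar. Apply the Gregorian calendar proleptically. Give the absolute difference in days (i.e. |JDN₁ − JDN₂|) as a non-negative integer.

JDN of the first date = 2328695.
JDN of the second date = 2290820.
|2290820 − 2328695| = 37875.

37875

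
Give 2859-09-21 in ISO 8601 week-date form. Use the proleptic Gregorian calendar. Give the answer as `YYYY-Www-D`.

The weekday is Sunday (ISO weekday 7).
That Sunday belongs to ISO week 38 of ISO year 2859.

2859-W38-7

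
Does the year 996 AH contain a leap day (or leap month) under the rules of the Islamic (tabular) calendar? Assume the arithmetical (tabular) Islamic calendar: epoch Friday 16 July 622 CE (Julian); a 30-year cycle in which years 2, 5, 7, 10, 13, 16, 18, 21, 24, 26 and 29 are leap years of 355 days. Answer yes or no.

Year 996 AH is year 6 of its 30-year cycle; leap positions are 2, 5, 7, 10, 13, 16, 18, 21, 24, 26, 29, so it is a common year (354 days).

no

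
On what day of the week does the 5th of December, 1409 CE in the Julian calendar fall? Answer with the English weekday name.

Equivalently 14 December 1409 Gregorian, JDN 2236034.
JDN 2236034 mod 7 = 3, and JDN 0 was a Monday, so this is a Thursday.

Thursday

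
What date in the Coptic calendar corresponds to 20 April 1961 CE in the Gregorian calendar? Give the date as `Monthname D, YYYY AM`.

Parmouti 12, 1677 AM

Julian Day Number of the source date = 2437410.
Converting JDN 2437410 to the Coptic calendar gives 12 Parmouti 1677 AM.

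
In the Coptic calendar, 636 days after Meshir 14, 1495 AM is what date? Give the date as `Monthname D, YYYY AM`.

Hathor 9, 1497 AM

JDN of Meshir 14, 1495 AM = 2370876.
2370876 + 636 = 2371512.
JDN 2371512 in the Coptic calendar is Hathor 9, 1497 AM.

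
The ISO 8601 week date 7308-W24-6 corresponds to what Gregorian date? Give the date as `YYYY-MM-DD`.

7308-06-16

ISO week 1 of 7308 is the week containing the first Thursday of 7308.
Week 24, day 6 (Saturday) lands on 7308-06-16.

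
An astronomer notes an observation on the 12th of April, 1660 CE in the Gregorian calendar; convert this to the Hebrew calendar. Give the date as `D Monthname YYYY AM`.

Julian Day Number of the source date = 2327465.
Converting JDN 2327465 to the Hebrew calendar gives 1 Iyar 5420 AM.

1 Iyar 5420 AM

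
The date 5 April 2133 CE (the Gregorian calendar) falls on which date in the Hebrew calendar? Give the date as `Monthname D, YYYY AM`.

Both dates share Julian Day Number 2500217; in the Hebrew calendar that is 28 Adar II 5893 AM.

Adar II 28, 5893 AM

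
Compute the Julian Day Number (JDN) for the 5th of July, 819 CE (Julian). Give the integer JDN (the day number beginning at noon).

In the proleptic Gregorian calendar the same day is 9 July 819.
JDN 2400001 is 17 November 1858 CE (Gregorian), MJD 0; the target day is −379618 days from there, so JDN = 2020383.

2020383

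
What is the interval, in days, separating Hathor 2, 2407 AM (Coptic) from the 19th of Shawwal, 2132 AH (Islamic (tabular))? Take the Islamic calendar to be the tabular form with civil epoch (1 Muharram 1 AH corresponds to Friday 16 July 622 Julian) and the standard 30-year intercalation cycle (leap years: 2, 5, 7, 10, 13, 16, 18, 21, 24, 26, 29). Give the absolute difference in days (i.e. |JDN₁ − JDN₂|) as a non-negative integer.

3

First date → JDN 2703882; second date → JDN 2703879.
The interval is |2703882 − 2703879| = 3 days.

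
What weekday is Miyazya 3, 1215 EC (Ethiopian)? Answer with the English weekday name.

Wednesday

This is JDN 2167846 (5 April 1223 Gregorian).
2167846 ≡ 2 (mod 7); counting from Monday = 0 gives Wednesday.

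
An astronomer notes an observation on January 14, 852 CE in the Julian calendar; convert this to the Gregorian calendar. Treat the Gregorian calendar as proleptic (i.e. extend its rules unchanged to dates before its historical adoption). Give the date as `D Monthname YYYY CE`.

18 January 852 CE

The Julian–Gregorian offset here is 4 days (Julian trailing).
14 January 852 Julian + 4 days → 18 January 852 Gregorian.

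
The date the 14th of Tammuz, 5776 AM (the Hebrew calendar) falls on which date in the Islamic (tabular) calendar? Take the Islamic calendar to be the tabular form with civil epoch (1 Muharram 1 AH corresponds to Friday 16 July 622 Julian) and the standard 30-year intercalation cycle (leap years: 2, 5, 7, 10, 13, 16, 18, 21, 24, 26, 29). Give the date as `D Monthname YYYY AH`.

14 Shawwal 1437 AH

Both dates share Julian Day Number 2457590; in the tabular Islamic calendar that is 14 Shawwal 1437 AH.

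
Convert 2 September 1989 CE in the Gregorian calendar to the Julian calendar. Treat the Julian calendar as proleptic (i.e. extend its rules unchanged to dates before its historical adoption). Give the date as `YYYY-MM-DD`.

1989-08-20

At this point the Julian calendar is 13 days behind the Gregorian.
2 September 1989 Gregorian − 13 days → 20 August 1989 Julian.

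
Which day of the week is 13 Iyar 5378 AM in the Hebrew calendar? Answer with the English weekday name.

Tuesday

This is JDN 2312150 (8 May 1618 Gregorian).
Since JDN mod 7 = 1 (0 = Monday), the day is Tuesday.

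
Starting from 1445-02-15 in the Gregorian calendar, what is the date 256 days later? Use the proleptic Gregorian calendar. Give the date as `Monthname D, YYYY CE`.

JDN of 1445-02-15 = 2248881.
2248881 + 256 = 2249137.
JDN 2249137 in the Gregorian calendar is October 29, 1445 CE.

October 29, 1445 CE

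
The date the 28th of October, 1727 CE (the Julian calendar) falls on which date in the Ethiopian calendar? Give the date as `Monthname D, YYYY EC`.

Both dates share Julian Day Number 2352145; in the Ethiopian calendar that is 30 Tikimt 1720 EC.

Tikimt 30, 1720 EC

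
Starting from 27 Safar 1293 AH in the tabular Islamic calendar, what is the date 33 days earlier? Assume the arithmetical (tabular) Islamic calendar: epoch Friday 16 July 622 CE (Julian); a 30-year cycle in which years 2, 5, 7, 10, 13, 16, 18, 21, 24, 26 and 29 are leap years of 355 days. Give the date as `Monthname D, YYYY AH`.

Muharram 24, 1293 AH

Counting 33 days back from JDN 2406338 reaches JDN 2406305, which is Muharram 24, 1293 AH.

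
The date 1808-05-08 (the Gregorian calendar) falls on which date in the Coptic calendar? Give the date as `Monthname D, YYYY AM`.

Pashons 1, 1524 AM

Julian Day Number of the source date = 2381546.
Converting JDN 2381546 to the Coptic calendar gives 1 Pashons 1524 AM.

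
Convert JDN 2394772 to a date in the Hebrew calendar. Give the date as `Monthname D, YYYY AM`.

Av 8, 5604 AM

JDN 2394772 is 24 July 1844 in the Gregorian calendar.
In the Hebrew calendar that day is Av 8, 5604 AM.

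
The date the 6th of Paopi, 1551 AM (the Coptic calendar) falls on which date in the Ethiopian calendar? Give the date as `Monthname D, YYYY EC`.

Both dates share Julian Day Number 2391202; in the Ethiopian calendar that is 6 Tikimt 1827 EC.

Tikimt 6, 1827 EC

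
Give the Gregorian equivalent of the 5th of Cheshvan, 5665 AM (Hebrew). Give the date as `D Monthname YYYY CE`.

Both dates share Julian Day Number 2416768; in the Gregorian calendar that is 14 October 1904 CE.

14 October 1904 CE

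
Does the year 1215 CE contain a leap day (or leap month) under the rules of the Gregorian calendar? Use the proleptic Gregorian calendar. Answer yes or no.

1215 is not divisible by 4, so it is a common year.

no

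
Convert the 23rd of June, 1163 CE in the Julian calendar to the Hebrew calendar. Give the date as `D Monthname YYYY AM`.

The source date corresponds to 30 June 1163 in the proleptic Gregorian calendar (JDN 2146017).
That day falls on 20 Tammuz 4923 AM in the Hebrew calendar.

20 Tammuz 4923 AM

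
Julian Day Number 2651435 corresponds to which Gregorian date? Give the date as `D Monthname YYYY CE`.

Counting from JDN 2299161 = 15 Oct 1582 gives an offset of 352274 days.

13 April 2547 CE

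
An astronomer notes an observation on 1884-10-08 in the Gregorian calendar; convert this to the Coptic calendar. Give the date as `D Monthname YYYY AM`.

Both dates share Julian Day Number 2409458; in the Coptic calendar that is 29 Thout 1601 AM.

29 Thout 1601 AM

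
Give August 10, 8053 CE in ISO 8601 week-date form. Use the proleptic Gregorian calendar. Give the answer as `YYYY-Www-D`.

The weekday is Sunday (ISO weekday 7).
That Sunday belongs to ISO week 32 of ISO year 8053.

8053-W32-7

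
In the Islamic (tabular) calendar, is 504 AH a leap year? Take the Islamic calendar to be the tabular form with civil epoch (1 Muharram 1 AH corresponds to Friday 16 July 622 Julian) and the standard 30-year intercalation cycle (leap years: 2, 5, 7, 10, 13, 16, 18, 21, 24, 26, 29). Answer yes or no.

Year 504 AH is year 24 of its 30-year cycle; leap positions are 2, 5, 7, 10, 13, 16, 18, 21, 24, 26, 29, so it is a leap year (355 days).

yes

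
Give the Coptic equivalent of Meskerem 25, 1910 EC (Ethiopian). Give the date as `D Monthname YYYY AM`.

The source date corresponds to 5 October 1917 in the Gregorian calendar (JDN 2421507).
That day falls on 25 Thout 1634 AM in the Coptic calendar.

25 Thout 1634 AM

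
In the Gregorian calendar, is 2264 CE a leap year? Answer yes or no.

2264 is divisible by 4 and not by 100, so it is a leap year.

yes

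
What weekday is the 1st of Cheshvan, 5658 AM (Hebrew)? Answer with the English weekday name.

Wednesday

Equivalently 27 October 1897 Gregorian, JDN 2414225.
JDN 2414225 mod 7 = 2, and JDN 0 was a Monday, so this is a Wednesday.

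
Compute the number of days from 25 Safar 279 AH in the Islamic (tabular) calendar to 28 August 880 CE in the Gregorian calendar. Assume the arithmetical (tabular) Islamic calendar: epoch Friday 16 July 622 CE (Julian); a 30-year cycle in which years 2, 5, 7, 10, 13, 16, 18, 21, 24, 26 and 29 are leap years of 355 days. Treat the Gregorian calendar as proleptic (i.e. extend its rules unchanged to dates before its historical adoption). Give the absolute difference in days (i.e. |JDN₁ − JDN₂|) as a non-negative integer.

4294

First date → JDN 2047008; second date → JDN 2042714.
The interval is |2047008 − 2042714| = 4294 days.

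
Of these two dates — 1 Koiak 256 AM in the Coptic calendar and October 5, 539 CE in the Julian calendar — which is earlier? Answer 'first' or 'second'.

First date → JDN 1918259; second date → JDN 1918205.
JDN 1918205 < JDN 1918259, so the second date is earlier.

second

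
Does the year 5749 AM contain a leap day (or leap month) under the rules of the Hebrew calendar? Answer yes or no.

yes

Hebrew year 5749 is year 11 of its 19-year Metonic cycle; leap years are at positions 3, 6, 8, 11, 14, 17, 19, so it is a leap year (13 months).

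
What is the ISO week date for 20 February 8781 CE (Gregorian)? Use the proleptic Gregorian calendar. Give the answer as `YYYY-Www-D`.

The weekday is Friday (ISO weekday 5).
That Friday belongs to ISO week 8 of ISO year 8781.

8781-W08-5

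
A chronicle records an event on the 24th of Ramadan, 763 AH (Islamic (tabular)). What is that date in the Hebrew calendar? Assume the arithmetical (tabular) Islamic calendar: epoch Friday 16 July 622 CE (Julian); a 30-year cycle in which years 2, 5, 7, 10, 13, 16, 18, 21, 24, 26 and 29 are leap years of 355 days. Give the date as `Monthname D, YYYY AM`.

Both dates share Julian Day Number 2218726; in the Hebrew calendar that is 24 Tammuz 5122 AM.

Tammuz 24, 5122 AM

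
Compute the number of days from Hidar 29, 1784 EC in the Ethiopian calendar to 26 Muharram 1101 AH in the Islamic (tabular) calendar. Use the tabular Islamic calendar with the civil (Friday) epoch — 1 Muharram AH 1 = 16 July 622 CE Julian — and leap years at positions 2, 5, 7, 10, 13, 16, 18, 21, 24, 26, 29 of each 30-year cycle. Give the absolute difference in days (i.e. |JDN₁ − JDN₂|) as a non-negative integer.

JDN of the first date = 2375550.
JDN of the second date = 2338268.
|2338268 − 2375550| = 37282.

37282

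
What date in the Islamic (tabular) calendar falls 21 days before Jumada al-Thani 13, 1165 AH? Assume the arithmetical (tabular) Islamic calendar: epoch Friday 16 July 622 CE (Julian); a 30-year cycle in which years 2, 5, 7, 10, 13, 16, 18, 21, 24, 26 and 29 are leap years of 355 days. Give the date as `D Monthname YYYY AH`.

22 Jumada al-Awwal 1165 AH

The starting date is JDN 2361083; 2361083 − 21 = 2361062.
JDN 2361062 corresponds to 22 Jumada al-Awwal 1165 AH.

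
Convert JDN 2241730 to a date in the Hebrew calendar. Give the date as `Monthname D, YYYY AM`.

Tammuz 24, 5185 AM

JDN 2241730 is 19 July 1425 in the proleptic Gregorian calendar.
In the Hebrew calendar that day is Tammuz 24, 5185 AM.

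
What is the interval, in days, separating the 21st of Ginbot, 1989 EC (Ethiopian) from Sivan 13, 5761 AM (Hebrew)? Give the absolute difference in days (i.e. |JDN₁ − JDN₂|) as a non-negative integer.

1467

First date → JDN 2450598; second date → JDN 2452065.
The interval is |2450598 − 2452065| = 1467 days.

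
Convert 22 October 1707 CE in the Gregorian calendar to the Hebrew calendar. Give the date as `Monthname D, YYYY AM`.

Tishrei 26, 5468 AM

Julian Day Number of the source date = 2344823.
Converting JDN 2344823 to the Hebrew calendar gives 26 Tishrei 5468 AM.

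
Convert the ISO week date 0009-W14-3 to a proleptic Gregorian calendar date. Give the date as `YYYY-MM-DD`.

ISO week 1 of 9 is the week containing the first Thursday of 9.
Week 14, day 3 (Wednesday) lands on 0009-04-01.

0009-04-01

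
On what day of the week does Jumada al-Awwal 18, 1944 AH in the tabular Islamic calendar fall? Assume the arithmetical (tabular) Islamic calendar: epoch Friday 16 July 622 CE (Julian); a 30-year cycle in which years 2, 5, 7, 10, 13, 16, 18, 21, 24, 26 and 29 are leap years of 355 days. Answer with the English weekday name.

Sunday

In the Gregorian calendar this is 22 January 2508 (JDN 2637109).
Since JDN mod 7 = 6 (0 = Monday), the day is Sunday.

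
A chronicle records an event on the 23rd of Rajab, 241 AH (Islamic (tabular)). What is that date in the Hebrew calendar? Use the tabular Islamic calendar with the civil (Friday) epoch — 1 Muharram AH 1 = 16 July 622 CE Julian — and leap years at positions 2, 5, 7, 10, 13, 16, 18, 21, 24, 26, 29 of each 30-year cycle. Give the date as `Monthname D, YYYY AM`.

Kislev 23, 4616 AM

The source date corresponds to 11 December 855 in the proleptic Gregorian calendar (JDN 2033687).
That day falls on 23 Kislev 4616 AM in the Hebrew calendar.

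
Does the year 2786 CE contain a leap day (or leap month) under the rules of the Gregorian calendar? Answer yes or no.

no

2786 is not divisible by 4, so it is a common year.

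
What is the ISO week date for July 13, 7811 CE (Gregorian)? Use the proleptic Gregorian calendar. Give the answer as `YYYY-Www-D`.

The weekday is Saturday (ISO weekday 6).
That Saturday belongs to ISO week 28 of ISO year 7811.

7811-W28-6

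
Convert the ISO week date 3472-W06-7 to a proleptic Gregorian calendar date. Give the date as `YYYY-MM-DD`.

ISO week 1 of 3472 is the week containing the first Thursday of 3472.
Week 6, day 7 (Sunday) lands on 3472-02-11.

3472-02-11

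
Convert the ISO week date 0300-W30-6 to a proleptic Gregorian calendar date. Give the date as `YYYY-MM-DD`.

ISO week 1 of 300 is the week containing the first Thursday of 300.
Week 30, day 6 (Saturday) lands on 0300-07-28.

0300-07-28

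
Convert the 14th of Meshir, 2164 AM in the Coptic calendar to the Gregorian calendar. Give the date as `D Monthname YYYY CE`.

25 February 2448 CE

Julian Day Number of the source date = 2615229.
Converting JDN 2615229 to the Gregorian calendar gives 25 February 2448 CE.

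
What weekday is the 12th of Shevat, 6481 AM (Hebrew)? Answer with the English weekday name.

Wednesday

This is JDN 2714917 (2 February 2721 Gregorian).
JDN 2714917 mod 7 = 2, and JDN 0 was a Monday, so this is a Wednesday.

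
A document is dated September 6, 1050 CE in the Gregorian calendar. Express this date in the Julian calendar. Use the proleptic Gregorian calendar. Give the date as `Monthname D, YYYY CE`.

At this point the Julian calendar is 6 days behind the Gregorian.
6 September 1050 Gregorian − 6 days → 31 August 1050 Julian.

August 31, 1050 CE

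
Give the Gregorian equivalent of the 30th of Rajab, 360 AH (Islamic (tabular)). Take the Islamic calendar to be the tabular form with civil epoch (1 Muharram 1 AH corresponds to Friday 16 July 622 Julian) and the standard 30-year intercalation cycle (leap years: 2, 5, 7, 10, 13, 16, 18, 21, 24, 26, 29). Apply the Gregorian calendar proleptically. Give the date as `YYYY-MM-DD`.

Julian Day Number of the source date = 2075864.
Converting JDN 2075864 to the Gregorian calendar gives 3 June 971 CE.

0971-06-03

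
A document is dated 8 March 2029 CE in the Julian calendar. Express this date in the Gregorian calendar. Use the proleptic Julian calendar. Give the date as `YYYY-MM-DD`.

2029-03-21

The Julian–Gregorian offset here is 13 days (Julian trailing).
8 March 2029 Julian + 13 days → 21 March 2029 Gregorian.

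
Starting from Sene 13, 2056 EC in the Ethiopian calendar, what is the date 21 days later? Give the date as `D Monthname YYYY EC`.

4 Hamle 2056 EC

The starting date is JDN 2475092; 2475092 + 21 = 2475113.
JDN 2475113 corresponds to 4 Hamle 2056 EC.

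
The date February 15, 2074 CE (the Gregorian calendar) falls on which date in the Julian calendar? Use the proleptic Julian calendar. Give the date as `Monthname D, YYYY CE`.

February 2, 2074 CE

At this point the Julian calendar is 13 days behind the Gregorian.
15 February 2074 Gregorian − 13 days → 2 February 2074 Julian.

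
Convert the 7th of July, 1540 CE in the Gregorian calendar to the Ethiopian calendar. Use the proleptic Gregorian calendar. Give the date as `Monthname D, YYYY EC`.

Julian Day Number of the source date = 2283721.
Converting JDN 2283721 to the Ethiopian calendar gives 3 Hamle 1532 EC.

Hamle 3, 1532 EC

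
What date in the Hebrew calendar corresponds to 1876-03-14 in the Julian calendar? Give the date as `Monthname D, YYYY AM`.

Julian Day Number of the source date = 2406340.
Converting JDN 2406340 to the Hebrew calendar gives 1 Nisan 5636 AM.

Nisan 1, 5636 AM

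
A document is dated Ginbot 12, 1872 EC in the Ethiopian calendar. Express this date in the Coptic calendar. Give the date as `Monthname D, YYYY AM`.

Pashons 12, 1596 AM

Both dates share Julian Day Number 2407855; in the Coptic calendar that is 12 Pashons 1596 AM.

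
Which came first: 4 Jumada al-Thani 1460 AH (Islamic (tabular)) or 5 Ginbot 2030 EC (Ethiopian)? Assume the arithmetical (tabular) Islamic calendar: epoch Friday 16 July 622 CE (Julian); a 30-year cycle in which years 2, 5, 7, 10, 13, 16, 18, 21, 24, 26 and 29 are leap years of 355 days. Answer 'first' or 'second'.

Converting both to JDN: 2465612 vs 2465557; the smaller is the second.

second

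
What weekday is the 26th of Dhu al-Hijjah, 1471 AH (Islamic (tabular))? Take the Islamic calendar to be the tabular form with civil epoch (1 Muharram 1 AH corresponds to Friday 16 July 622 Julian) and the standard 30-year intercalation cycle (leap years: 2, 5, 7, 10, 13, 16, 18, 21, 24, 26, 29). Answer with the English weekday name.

Friday

This is JDN 2469709 (24 September 2049 Gregorian).
2469709 ≡ 4 (mod 7); counting from Monday = 0 gives Friday.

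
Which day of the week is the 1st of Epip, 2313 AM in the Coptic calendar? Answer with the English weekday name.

Equivalently 12 July 2597 Gregorian, JDN 2669788.
JDN 2669788 mod 7 = 2, and JDN 0 was a Monday, so this is a Wednesday.

Wednesday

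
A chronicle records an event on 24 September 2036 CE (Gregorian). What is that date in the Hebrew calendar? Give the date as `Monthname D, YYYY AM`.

Both dates share Julian Day Number 2464961; in the Hebrew calendar that is 3 Tishrei 5797 AM.

Tishrei 3, 5797 AM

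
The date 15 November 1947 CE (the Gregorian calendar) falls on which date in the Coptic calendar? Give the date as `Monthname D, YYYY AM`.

Hathor 5, 1664 AM

Julian Day Number of the source date = 2432505.
Converting JDN 2432505 to the Coptic calendar gives 5 Hathor 1664 AM.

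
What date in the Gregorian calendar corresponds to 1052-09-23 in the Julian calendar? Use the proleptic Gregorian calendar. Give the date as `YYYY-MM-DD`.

1052-09-29

The Julian–Gregorian offset here is 6 days (Julian trailing).
23 September 1052 Julian + 6 days → 29 September 1052 Gregorian.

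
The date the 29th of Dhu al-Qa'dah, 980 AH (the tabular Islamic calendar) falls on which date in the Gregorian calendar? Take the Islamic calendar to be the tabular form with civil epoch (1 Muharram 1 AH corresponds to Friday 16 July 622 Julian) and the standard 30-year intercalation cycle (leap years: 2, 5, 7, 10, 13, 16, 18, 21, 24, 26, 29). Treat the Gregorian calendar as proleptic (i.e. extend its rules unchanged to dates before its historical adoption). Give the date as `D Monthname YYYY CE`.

12 April 1573 CE

Both dates share Julian Day Number 2295688; in the Gregorian calendar that is 12 April 1573 CE.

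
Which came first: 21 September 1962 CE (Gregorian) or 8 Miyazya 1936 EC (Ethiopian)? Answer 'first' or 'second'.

second

The two dates have Julian Day Numbers 2437929 and 2431197 respectively.
Since 2431197 < 2437929, the second date comes first.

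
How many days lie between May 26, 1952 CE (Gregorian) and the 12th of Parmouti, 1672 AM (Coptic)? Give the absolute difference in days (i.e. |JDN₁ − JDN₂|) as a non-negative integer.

1425

First date → JDN 2434159; second date → JDN 2435584.
The interval is |2434159 − 2435584| = 1425 days.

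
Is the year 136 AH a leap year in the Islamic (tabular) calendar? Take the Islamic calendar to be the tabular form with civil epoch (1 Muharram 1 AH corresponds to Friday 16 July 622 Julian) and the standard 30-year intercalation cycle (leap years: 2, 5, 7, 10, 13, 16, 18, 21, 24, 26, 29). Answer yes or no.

yes

Year 136 AH is year 16 of its 30-year cycle; leap positions are 2, 5, 7, 10, 13, 16, 18, 21, 24, 26, 29, so it is a leap year (355 days).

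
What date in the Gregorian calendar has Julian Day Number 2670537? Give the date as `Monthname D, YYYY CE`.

JDN 2451545 is 1 Jan 2000; 2670537 is +218992 days from there.

July 31, 2599 CE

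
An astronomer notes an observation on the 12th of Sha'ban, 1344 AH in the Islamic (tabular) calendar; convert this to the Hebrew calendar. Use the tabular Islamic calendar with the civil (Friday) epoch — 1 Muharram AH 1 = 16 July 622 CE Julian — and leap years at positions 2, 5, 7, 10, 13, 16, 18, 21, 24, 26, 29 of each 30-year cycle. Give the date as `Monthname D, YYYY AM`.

Adar 11, 5686 AM

Julian Day Number of the source date = 2424572.
Converting JDN 2424572 to the Hebrew calendar gives 11 Adar 5686 AM.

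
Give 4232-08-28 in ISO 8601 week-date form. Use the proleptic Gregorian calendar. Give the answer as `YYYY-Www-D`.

The weekday is Tuesday (ISO weekday 2).
That Tuesday belongs to ISO week 35 of ISO year 4232.

4232-W35-2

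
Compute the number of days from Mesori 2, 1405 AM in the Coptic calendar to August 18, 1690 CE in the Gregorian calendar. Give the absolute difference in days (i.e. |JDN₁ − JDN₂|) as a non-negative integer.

JDN of the first date = 2338172.
JDN of the second date = 2338550.
|2338550 − 2338172| = 378.

378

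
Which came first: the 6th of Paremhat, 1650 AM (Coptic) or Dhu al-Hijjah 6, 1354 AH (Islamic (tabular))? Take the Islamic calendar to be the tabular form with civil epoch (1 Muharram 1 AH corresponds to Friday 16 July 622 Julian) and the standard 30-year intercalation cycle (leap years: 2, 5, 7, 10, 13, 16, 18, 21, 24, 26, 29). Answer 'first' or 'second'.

first

Converting both to JDN: 2427512 vs 2428228; the smaller is the first.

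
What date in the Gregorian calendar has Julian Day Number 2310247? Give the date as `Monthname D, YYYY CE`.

JDN 2451545 is 1 Jan 2000; 2310247 is −141298 days from there.

February 20, 1613 CE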